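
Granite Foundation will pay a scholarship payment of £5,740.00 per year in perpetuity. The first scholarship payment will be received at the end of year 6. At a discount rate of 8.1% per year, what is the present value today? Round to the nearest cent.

£48006.32

Value at end of year 5: C / r = £5,740.00 / 0.081 = £70,864.1975
Discount to today: PV = £70,864.1975 / (1 + 0.081)^5 = £70,864.1975 / 1.476143 = £48,006.32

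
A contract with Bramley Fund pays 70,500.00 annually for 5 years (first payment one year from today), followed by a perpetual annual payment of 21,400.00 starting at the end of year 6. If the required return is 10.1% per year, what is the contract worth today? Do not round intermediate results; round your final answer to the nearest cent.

PV of 5-year annuity: 70,500.00 × [1 − (1+0.101)^−5] / 0.101 = 266569.13138
Perpetuity value at year 5: 21,400.00 / 0.101 = 211881.18812
PV of perpetuity: 211881.18812 / (1+0.101)^5 = 130965.16810
Total PV = 266569.13138 + 130965.16810 = 397534.29947

397534.30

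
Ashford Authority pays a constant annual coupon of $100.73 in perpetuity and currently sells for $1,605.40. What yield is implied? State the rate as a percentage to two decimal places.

P = C/r ⇒ r = C/P = $100.73/$1,605.40 = 0.062744

6.27%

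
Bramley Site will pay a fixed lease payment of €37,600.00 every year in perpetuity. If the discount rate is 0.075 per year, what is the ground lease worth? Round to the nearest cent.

€501333.33

Level perpetuity: PV = C / r = €37,600.00 / 0.075 = €501,333.33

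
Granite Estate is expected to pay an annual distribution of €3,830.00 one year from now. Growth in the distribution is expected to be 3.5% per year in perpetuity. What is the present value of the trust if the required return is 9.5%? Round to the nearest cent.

Growing perpetuity: P = D₁ / (r − g) = €3,830.0000 / (0.095 − 0.035) = €63,833.33

€63833.33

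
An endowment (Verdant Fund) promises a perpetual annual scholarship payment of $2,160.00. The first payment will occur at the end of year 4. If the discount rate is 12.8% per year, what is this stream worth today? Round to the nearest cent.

Value at end of year 3: C / r = $2,160.00 / 0.128 = $16,875.0000
Discount to today: PV = $16,875.0000 / (1 + 0.128)^3 = $16,875.0000 / 1.435249 = $11,757.54

$11757.54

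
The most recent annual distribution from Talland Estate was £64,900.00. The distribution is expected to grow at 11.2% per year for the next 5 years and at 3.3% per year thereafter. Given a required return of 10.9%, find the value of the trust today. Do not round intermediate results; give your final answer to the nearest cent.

£1221266.72

D_1 = 72168.80000
D_2 = 80251.70560
D_3 = 89239.89663
D_4 = 99234.76505
D_5 = 110349.05873
Terminal value at year 5: TV = D_5×(1+g_2)/(r−g_2) = 113990.57767/0.076 = 1499876.02202
P_0 = D_1/(1+r)^1 + D_2/(1+r)^2 + D_3/(1+r)^3 + D_4/(1+r)^4 + D_5/(1+r)^5 + TV/(1+r)^5
    = 65075.56357 + 65251.60207 + 65428.11677 + 65605.10897 + 65782.57996 + 894123.75128 = 1221266.72261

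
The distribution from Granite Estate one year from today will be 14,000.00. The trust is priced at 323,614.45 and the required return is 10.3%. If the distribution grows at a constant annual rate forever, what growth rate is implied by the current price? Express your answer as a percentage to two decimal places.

P = D₁/(r−g) ⇒ g = r − D₁/P = 0.103 − 14,000.00/323,614.45 = 0.059739

5.97%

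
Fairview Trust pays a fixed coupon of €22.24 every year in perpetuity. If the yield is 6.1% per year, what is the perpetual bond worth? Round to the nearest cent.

€364.59

Level perpetuity: PV = C / r = €22.24 / 0.061 = €364.59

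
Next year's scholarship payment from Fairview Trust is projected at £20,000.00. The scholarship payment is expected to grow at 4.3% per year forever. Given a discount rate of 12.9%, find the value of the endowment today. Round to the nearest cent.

Growing perpetuity: P = D₁ / (r − g) = £20,000.0000 / (0.129 − 0.043) = £232,558.14

£232558.14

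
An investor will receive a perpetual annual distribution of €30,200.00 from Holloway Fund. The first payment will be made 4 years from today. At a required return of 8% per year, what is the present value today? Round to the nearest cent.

€299671.67

Value at end of year 3: C / r = €30,200.00 / 0.08 = €377,500.0000
Discount to today: PV = €377,500.0000 / (1 + 0.08)^3 = €377,500.0000 / 1.259712 = €299,671.67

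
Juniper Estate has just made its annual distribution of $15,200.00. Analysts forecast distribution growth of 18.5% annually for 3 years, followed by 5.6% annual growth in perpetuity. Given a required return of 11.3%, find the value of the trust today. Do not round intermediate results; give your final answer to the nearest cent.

D_1 = 18012.00000
D_2 = 21344.22000
D_3 = 25292.90070
Terminal value at year 3: TV = D_3×(1+g_2)/(r−g_2) = 26709.30314/0.057 = 468584.26560
P_0 = D_1/(1+r)^1 + D_2/(1+r)^2 + D_3/(1+r)^3 + TV/(1+r)^3
    = 16183.28841 + 17230.18577 + 18344.80696 + 339861.68675 = 391619.96789

$391619.97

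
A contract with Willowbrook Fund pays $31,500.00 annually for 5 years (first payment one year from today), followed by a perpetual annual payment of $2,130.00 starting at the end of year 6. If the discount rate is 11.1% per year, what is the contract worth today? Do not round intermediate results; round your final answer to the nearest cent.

$127465.18

PV of 5-year annuity: $31,500.00 × [1 − (1+0.111)^−5] / 0.111 = 116128.48641
Perpetuity value at year 5: $2,130.00 / 0.111 = 19189.18919
PV of perpetuity: 19189.18919 / (1+0.111)^5 = 11336.69154
Total PV = 116128.48641 + 11336.69154 = 127465.17795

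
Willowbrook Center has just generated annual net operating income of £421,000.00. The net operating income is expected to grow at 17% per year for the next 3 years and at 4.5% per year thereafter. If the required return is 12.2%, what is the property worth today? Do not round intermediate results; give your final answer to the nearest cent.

D_1 = 492570.00000
D_2 = 576306.90000
D_3 = 674279.07300
Terminal value at year 3: TV = D_3×(1+g_2)/(r−g_2) = 704621.63129/0.077 = 9150930.27643
P_0 = D_1/(1+r)^1 + D_2/(1+r)^2 + D_3/(1+r)^3 + TV/(1+r)^3
    = 439010.69519 + 457791.90140 + 477376.58167 + 6478682.17984 = 7852861.35809

£7852861.36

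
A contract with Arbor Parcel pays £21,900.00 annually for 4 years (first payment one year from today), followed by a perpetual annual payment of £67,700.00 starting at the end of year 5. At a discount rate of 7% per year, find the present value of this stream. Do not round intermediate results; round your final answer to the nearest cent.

£812008.58

PV of 4-year annuity: £21,900.00 × [1 − (1+0.07)^−4] / 0.07 = 74179.92652
Perpetuity value at year 4: £67,700.00 / 0.07 = 967142.85714
PV of perpetuity: 967142.85714 / (1+0.07)^4 = 737828.65508
Total PV = 74179.92652 + 737828.65508 = 812008.58160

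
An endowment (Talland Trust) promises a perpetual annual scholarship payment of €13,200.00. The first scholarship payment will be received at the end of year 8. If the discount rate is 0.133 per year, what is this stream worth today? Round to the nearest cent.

€41410.73

Value at end of year 7: C / r = €13,200.00 / 0.133 = €99,248.1203
Discount to today: PV = €99,248.1203 / (1 + 0.133)^7 = €99,248.1203 / 2.396676 = €41,410.73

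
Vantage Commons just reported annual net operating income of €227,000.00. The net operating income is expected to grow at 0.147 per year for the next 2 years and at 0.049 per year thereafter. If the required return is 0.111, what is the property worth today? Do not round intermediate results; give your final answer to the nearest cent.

€4569932.94

D_1 = 260369.00000
D_2 = 298643.24300
Terminal value at year 2: TV = D_2×(1+g_2)/(r−g_2) = 313276.76191/0.062 = 5052850.99850
P_0 = D_1/(1+r)^1 + D_2/(1+r)^2 + TV/(1+r)^2
    = 234355.53555 + 241949.41429 + 4093627.99345 = 4569932.94329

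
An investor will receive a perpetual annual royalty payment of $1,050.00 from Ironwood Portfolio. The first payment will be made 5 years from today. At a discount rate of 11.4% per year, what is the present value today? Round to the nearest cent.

$5980.59

Value at end of year 4: C / r = $1,050.00 / 0.114 = $9,210.5263
Discount to today: PV = $9,210.5263 / (1 + 0.114)^4 = $9,210.5263 / 1.540071 = $5,980.59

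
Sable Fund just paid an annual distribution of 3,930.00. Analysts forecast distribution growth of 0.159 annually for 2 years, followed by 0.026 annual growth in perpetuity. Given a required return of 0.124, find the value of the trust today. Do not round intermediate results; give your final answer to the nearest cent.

51977.92

D_1 = 4554.87000
D_2 = 5279.09433
Terminal value at year 2: TV = D_2×(1+g_2)/(r−g_2) = 5416.35078/0.098 = 55268.88554
P_0 = D_1/(1+r)^1 + D_2/(1+r)^2 + TV/(1+r)^2
    = 4052.37544 + 4178.56151 + 43746.98074 = 51977.91770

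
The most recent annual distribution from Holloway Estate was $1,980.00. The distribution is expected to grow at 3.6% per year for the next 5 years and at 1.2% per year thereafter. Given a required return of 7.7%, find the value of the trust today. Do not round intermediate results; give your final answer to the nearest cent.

D_1 = 2051.28000
D_2 = 2125.12608
D_3 = 2201.63062
D_4 = 2280.88932
D_5 = 2363.00134
Terminal value at year 5: TV = D_5×(1+g_2)/(r−g_2) = 2391.35735/0.065 = 36790.11312
P_0 = D_1/(1+r)^1 + D_2/(1+r)^2 + D_3/(1+r)^3 + D_4/(1+r)^4 + D_5/(1+r)^5 + TV/(1+r)^5
    = 1904.62396 + 1832.11738 + 1762.37104 + 1695.27984 + 1630.74273 + 25389.40987 = 34214.54482

$34214.54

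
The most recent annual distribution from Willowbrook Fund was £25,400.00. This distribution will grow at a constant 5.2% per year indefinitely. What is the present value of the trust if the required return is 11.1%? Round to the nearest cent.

£452894.92

D₁ = D₀ × (1 + g) = £25,400.00 × 1.052 = £26,720.8000
Growing perpetuity: P = D₁ / (r − g) = £26,720.8000 / (0.111 − 0.052) = £452,894.92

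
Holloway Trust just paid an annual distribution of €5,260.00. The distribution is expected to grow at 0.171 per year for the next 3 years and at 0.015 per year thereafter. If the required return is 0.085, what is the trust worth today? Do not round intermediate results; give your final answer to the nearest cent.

D_1 = 6159.46000
D_2 = 7212.72766
D_3 = 8446.10409
Terminal value at year 3: TV = D_3×(1+g_2)/(r−g_2) = 8572.79565/0.07 = 122468.50930
P_0 = D_1/(1+r)^1 + D_2/(1+r)^2 + D_3/(1+r)^3 + TV/(1+r)^3
    = 5676.92166 + 6126.88964 + 6612.52329 + 95881.58774 = 114297.92233

€114297.92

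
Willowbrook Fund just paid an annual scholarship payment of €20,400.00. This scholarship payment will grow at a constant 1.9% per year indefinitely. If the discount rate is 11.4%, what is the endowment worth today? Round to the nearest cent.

€218816.84

D₁ = D₀ × (1 + g) = €20,400.00 × 1.019 = €20,787.6000
Growing perpetuity: P = D₁ / (r − g) = €20,787.6000 / (0.114 − 0.019) = €218,816.84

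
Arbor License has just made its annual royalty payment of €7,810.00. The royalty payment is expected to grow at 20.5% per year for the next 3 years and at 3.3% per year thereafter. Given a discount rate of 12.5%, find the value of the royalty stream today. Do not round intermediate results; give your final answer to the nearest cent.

D_1 = 9411.05000
D_2 = 11340.31525
D_3 = 13665.07988
Terminal value at year 3: TV = D_3×(1+g_2)/(r−g_2) = 14116.02751/0.092 = 153435.08165
P_0 = D_1/(1+r)^1 + D_2/(1+r)^2 + D_3/(1+r)^3 + TV/(1+r)^3
    = 8365.37778 + 8960.24909 + 9597.42235 + 107762.36187 = 134685.41109

€134685.41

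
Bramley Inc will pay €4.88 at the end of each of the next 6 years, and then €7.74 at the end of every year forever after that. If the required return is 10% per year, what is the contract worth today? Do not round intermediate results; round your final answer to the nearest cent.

PV of 6-year annuity: €4.88 × [1 − (1+0.1)^−6] / 0.1 = 21.25367
Perpetuity value at year 6: €7.74 / 0.1 = 77.40000
PV of perpetuity: 77.40000 / (1+0.1)^6 = 43.69028
Total PV = 21.25367 + 43.69028 = 64.94395

€64.94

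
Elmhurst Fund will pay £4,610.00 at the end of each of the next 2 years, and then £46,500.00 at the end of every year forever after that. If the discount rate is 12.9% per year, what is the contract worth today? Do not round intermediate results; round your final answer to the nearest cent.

£290497.33

PV of 2-year annuity: £4,610.00 × [1 − (1+0.129)^−2] / 0.129 = 7699.96415
Perpetuity value at year 2: £46,500.00 / 0.129 = 360465.11628
PV of perpetuity: 360465.11628 / (1+0.129)^2 = 282797.36512
Total PV = 7699.96415 + 282797.36512 = 290497.32927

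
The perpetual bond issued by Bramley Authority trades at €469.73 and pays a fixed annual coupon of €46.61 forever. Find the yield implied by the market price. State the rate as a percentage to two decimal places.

9.92%

P = C/r ⇒ r = C/P = €46.61/€469.73 = 0.099227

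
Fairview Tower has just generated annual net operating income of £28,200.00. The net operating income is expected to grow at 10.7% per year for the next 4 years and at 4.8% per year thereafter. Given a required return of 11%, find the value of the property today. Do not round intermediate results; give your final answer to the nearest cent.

£583578.52

D_1 = 31217.40000
D_2 = 34557.66180
D_3 = 38255.33161
D_4 = 42348.65210
Terminal value at year 4: TV = D_4×(1+g_2)/(r−g_2) = 44381.38740/0.062 = 715828.82896
P_0 = D_1/(1+r)^1 + D_2/(1+r)^2 + D_3/(1+r)^3 + D_4/(1+r)^4 + TV/(1+r)^4
    = 28123.78378 + 28047.77356 + 27971.96876 + 27896.36885 + 471538.62182 = 583578.51678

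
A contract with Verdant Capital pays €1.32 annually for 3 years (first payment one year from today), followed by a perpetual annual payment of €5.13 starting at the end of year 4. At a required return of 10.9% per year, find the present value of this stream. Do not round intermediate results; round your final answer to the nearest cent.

PV of 3-year annuity: €1.32 × [1 − (1+0.109)^−3] / 0.109 = 3.23132
Perpetuity value at year 3: €5.13 / 0.109 = 47.06422
PV of perpetuity: 47.06422 / (1+0.109)^3 = 34.50613
Total PV = 3.23132 + 34.50613 = 37.73745

€37.74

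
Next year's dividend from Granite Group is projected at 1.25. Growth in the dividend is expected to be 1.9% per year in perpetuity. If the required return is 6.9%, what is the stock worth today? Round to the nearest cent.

25.00

Growing perpetuity: P = D₁ / (r − g) = 1.2500 / (0.069 − 0.019) = 25.00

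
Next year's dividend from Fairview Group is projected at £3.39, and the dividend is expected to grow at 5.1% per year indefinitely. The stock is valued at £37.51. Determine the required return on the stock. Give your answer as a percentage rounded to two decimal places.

14.14%

P = D₁/(r − g) ⇒ r = D₁/P + g = £3.3900/£37.51 + 0.051 = 0.090376 + 0.051 = 0.141376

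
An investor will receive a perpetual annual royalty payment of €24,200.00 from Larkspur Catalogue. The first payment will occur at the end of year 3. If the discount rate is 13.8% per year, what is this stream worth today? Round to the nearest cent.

Value at end of year 2: C / r = €24,200.00 / 0.138 = €175,362.3188
Discount to today: PV = €175,362.3188 / (1 + 0.138)^2 = €175,362.3188 / 1.295044 = €135,410.32

€135410.32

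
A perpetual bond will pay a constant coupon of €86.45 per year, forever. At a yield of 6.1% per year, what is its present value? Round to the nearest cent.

Level perpetuity: PV = C / r = €86.45 / 0.061 = €1,417.21

€1417.21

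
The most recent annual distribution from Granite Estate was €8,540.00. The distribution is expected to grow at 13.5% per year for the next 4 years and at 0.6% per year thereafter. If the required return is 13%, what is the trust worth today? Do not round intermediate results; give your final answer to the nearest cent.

D_1 = 9692.90000
D_2 = 11001.44150
D_3 = 12486.63610
D_4 = 14172.33198
Terminal value at year 4: TV = D_4×(1+g_2)/(r−g_2) = 14257.36597/0.124 = 114978.75781
P_0 = D_1/(1+r)^1 + D_2/(1+r)^2 + D_3/(1+r)^3 + D_4/(1+r)^4 + TV/(1+r)^4
    = 8577.78761 + 8615.74242 + 8653.86518 + 8692.15662 + 70518.62545 = 105058.17728

€105058.18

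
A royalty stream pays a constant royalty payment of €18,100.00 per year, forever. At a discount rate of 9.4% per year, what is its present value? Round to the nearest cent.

Level perpetuity: PV = C / r = €18,100.00 / 0.094 = €192,553.19

€192553.19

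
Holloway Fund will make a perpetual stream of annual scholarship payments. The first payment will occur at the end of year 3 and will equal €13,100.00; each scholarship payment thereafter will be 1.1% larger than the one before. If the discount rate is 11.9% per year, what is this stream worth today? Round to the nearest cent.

€96869.57

Value at end of year 2: C₁ / (r − g) = €13,100.00 / (0.119 − 0.011) = €121,296.2963
Discount to today: PV = €121,296.2963 / (1 + 0.119)^2 = €121,296.2963 / 1.252161 = €96,869.57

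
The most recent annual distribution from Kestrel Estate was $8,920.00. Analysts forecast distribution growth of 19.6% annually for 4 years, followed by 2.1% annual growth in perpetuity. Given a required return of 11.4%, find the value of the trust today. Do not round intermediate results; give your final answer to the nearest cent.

$172851.53

D_1 = 10668.32000
D_2 = 12759.31072
D_3 = 15260.13562
D_4 = 18251.12220
Terminal value at year 4: TV = D_4×(1+g_2)/(r−g_2) = 18634.39577/0.093 = 200369.84698
P_0 = D_1/(1+r)^1 + D_2/(1+r)^2 + D_3/(1+r)^3 + D_4/(1+r)^4 + TV/(1+r)^4
    = 9576.58887 + 10281.50834 + 11038.31595 + 11850.83113 + 130104.28585 = 172851.53014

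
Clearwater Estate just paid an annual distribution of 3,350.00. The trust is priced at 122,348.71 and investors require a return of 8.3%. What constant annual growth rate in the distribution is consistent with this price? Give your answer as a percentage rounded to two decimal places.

5.41%

P = D₀(1+g)/(r−g) ⇒ P(r−g) = D₀(1+g) ⇒ g(P+D₀) = P·r − D₀
g = (P·r − D₀)/(P + D₀) = (122,348.71×0.083 − 3,350.00) / (122,348.71 + 3,350.00) = 0.054137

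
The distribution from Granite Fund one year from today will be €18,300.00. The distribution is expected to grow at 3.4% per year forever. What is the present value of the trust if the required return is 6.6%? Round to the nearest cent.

Growing perpetuity: P = D₁ / (r − g) = €18,300.0000 / (0.066 − 0.034) = €571,875.00

€571875.00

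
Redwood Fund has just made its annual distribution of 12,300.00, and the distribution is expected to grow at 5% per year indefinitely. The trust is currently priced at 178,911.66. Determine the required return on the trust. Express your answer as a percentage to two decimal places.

D₁ = 12,300.00 × 1.05 = 12,915.0000
P = D₁/(r − g) ⇒ r = D₁/P + g = 12,915.0000/178,911.66 + 0.05 = 0.072186 + 0.05 = 0.122186

12.22%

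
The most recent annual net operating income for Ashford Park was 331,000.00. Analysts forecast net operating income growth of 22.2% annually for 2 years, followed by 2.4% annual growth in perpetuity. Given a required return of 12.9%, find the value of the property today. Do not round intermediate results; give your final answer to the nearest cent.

4527796.31

D_1 = 404482.00000
D_2 = 494277.00400
Terminal value at year 2: TV = D_2×(1+g_2)/(r−g_2) = 506139.65210/0.105 = 4820377.63901
P_0 = D_1/(1+r)^1 + D_2/(1+r)^2 + TV/(1+r)^2
    = 358265.72188 + 387777.42439 + 3781753.16737 = 4527796.31364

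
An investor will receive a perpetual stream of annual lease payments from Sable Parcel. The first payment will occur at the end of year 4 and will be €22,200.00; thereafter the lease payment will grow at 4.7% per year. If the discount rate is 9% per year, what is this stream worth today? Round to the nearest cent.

€398662.17

Value at end of year 3: C₁ / (r − g) = €22,200.00 / (0.09 − 0.047) = €516,279.0698
Discount to today: PV = €516,279.0698 / (1 + 0.09)^3 = €516,279.0698 / 1.295029 = €398,662.17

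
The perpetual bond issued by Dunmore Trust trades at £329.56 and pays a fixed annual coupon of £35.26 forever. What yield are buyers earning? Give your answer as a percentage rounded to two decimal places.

P = C/r ⇒ r = C/P = £35.26/£329.56 = 0.106991

10.70%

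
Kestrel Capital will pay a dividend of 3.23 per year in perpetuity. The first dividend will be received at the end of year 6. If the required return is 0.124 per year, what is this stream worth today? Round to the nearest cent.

Value at end of year 5: C / r = 3.23 / 0.124 = 26.0484
Discount to today: PV = 26.0484 / (1 + 0.124)^5 = 26.0484 / 1.794038 = 14.52

14.52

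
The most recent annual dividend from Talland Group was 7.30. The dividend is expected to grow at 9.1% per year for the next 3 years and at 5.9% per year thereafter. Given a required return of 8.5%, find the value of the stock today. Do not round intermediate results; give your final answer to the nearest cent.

324.44

D_1 = 7.96430
D_2 = 8.68905
D_3 = 9.47975
Terminal value at year 3: TV = D_3×(1+g_2)/(r−g_2) = 10.03906/0.026 = 386.11771
P_0 = D_1/(1+r)^1 + D_2/(1+r)^2 + D_3/(1+r)^3 + TV/(1+r)^3
    = 7.34037 + 7.38096 + 7.42178 + 302.29468 = 324.43779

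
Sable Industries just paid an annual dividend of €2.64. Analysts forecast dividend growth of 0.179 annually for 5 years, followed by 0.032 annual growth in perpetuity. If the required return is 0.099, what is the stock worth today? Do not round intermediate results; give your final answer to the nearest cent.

D_1 = 3.11256
D_2 = 3.66971
D_3 = 4.32659
D_4 = 5.10104
D_5 = 6.01413
Terminal value at year 5: TV = D_5×(1+g_2)/(r−g_2) = 6.20658/0.067 = 92.63558
P_0 = D_1/(1+r)^1 + D_2/(1+r)^2 + D_3/(1+r)^3 + D_4/(1+r)^4 + D_5/(1+r)^5 + TV/(1+r)^5
    = 2.83217 + 3.03834 + 3.25951 + 3.49678 + 3.75132 + 57.78158 = 74.15970

€74.16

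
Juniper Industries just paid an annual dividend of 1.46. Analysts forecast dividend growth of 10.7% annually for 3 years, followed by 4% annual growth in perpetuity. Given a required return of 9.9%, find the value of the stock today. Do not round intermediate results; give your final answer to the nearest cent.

30.75

D_1 = 1.61622
D_2 = 1.78916
D_3 = 1.98060
Terminal value at year 3: TV = D_3×(1+g_2)/(r−g_2) = 2.05982/0.059 = 34.91219
P_0 = D_1/(1+r)^1 + D_2/(1+r)^2 + D_3/(1+r)^3 + TV/(1+r)^3
    = 1.47063 + 1.48133 + 1.49212 + 26.30171 = 30.74579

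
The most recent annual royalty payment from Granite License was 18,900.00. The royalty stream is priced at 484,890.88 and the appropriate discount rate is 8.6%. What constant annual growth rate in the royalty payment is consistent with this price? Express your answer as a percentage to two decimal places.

4.53%

P = D₀(1+g)/(r−g) ⇒ P(r−g) = D₀(1+g) ⇒ g(P+D₀) = P·r − D₀
g = (P·r − D₀)/(P + D₀) = (484,890.88×0.086 − 18,900.00) / (484,890.88 + 18,900.00) = 0.045258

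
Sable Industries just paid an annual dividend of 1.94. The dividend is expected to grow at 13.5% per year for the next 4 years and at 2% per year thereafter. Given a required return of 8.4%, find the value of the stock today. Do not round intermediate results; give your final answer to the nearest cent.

45.88

D_1 = 2.20190
D_2 = 2.49916
D_3 = 2.83654
D_4 = 3.21948
Terminal value at year 4: TV = D_4×(1+g_2)/(r−g_2) = 3.28387/0.064 = 51.31040
P_0 = D_1/(1+r)^1 + D_2/(1+r)^2 + D_3/(1+r)^3 + D_4/(1+r)^4 + TV/(1+r)^4
    = 2.03127 + 2.12684 + 2.22690 + 2.33168 + 37.16107 = 45.87777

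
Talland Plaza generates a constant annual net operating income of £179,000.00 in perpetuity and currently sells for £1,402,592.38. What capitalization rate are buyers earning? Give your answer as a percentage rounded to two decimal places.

12.76%

P = C/r ⇒ r = C/P = £179,000.00/£1,402,592.38 = 0.127621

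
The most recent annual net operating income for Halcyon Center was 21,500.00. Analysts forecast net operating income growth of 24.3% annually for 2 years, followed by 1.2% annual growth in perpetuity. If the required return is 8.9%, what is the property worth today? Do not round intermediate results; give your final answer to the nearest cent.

D_1 = 26724.50000
D_2 = 33218.55350
Terminal value at year 2: TV = D_2×(1+g_2)/(r−g_2) = 33617.17614/0.077 = 436586.70314
P_0 = D_1/(1+r)^1 + D_2/(1+r)^2 + TV/(1+r)^2
    = 24540.40404 + 28010.76421 + 368141.47244 = 420692.64069

420692.64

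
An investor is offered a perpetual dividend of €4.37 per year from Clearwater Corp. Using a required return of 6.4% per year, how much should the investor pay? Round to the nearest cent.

€68.28

Level perpetuity: PV = C / r = €4.37 / 0.064 = €68.28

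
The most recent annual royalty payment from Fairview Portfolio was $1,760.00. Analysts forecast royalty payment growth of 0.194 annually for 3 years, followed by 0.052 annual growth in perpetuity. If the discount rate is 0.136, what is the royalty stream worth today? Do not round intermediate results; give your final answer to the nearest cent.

$31431.09

D_1 = 2101.44000
D_2 = 2509.11936
D_3 = 2995.88852
Terminal value at year 3: TV = D_3×(1+g_2)/(r−g_2) = 3151.67472/0.084 = 37519.93713
P_0 = D_1/(1+r)^1 + D_2/(1+r)^2 + D_3/(1+r)^3 + TV/(1+r)^3
    = 1849.85915 + 1944.30619 + 2043.57534 + 25593.34835 = 31431.08903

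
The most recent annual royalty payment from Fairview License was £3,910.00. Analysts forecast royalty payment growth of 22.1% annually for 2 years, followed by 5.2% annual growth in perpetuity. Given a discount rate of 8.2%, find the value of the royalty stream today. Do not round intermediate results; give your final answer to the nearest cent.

D_1 = 4774.11000
D_2 = 5829.18831
Terminal value at year 2: TV = D_2×(1+g_2)/(r−g_2) = 6132.30610/0.03 = 204410.20340
P_0 = D_1/(1+r)^1 + D_2/(1+r)^2 + TV/(1+r)^2
    = 4412.30129 + 4979.13113 + 174601.53153 = 183992.96396

£183992.96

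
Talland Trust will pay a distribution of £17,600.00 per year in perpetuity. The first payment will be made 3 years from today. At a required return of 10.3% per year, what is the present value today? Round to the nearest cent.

Value at end of year 2: C / r = £17,600.00 / 0.103 = £170,873.7864
Discount to today: PV = £170,873.7864 / (1 + 0.103)^2 = £170,873.7864 / 1.216609 = £140,450.86

£140450.86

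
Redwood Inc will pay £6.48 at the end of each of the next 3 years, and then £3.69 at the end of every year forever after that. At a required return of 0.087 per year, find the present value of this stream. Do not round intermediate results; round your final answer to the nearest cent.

PV of 3-year annuity: £6.48 × [1 − (1+0.087)^−3] / 0.087 = 16.49089
Perpetuity value at year 3: £3.69 / 0.087 = 42.41379
PV of perpetuity: 42.41379 / (1+0.087)^3 = 33.02315
Total PV = 16.49089 + 33.02315 = 49.51404

£49.51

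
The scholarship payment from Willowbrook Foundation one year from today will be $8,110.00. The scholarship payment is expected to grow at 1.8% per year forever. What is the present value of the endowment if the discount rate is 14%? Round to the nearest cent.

$66475.41

Growing perpetuity: P = D₁ / (r − g) = $8,110.0000 / (0.14 − 0.018) = $66,475.41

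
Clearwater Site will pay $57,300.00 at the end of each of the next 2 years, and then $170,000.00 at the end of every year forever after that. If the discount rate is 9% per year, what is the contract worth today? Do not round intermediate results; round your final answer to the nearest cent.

$1690637.06

PV of 2-year annuity: $57,300.00 × [1 − (1+0.09)^−2] / 0.09 = 100797.07095
Perpetuity value at year 2: $170,000.00 / 0.09 = 1888888.88889
PV of perpetuity: 1888888.88889 / (1+0.09)^2 = 1589839.98728
Total PV = 100797.07095 + 1589839.98728 = 1690637.05823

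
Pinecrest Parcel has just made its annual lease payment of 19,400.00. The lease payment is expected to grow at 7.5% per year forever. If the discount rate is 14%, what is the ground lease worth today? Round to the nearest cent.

320846.15

D₁ = D₀ × (1 + g) = 19,400.00 × 1.075 = 20,855.0000
Growing perpetuity: P = D₁ / (r − g) = 20,855.0000 / (0.14 − 0.075) = 320,846.15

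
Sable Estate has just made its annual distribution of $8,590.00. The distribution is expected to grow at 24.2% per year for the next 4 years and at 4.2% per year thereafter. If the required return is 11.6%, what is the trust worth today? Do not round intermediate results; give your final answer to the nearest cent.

$230765.64

D_1 = 10668.78000
D_2 = 13250.62476
D_3 = 16457.27595
D_4 = 20439.93673
Terminal value at year 4: TV = D_4×(1+g_2)/(r−g_2) = 21298.41408/0.074 = 287816.40642
P_0 = D_1/(1+r)^1 + D_2/(1+r)^2 + D_3/(1+r)^3 + D_4/(1+r)^4 + TV/(1+r)^4
    = 9559.83871 + 10639.17534 + 11840.37255 + 13177.18881 + 185549.06405 = 230765.63946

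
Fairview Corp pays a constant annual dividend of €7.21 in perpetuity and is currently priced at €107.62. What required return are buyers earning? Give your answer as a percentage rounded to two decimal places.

P = C/r ⇒ r = C/P = €7.21/€107.62 = 0.066995

6.70%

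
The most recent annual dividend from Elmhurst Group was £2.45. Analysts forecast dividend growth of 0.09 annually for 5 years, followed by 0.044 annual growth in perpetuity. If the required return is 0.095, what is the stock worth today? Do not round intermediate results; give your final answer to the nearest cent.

D_1 = 2.67050
D_2 = 2.91085
D_3 = 3.17282
D_4 = 3.45837
D_5 = 3.76963
Terminal value at year 5: TV = D_5×(1+g_2)/(r−g_2) = 3.93549/0.051 = 77.16652
P_0 = D_1/(1+r)^1 + D_2/(1+r)^2 + D_3/(1+r)^3 + D_4/(1+r)^4 + D_5/(1+r)^5 + TV/(1+r)^5
    = 2.43881 + 2.42768 + 2.41659 + 2.40556 + 2.39457 + 49.01831 = 61.10152

£61.10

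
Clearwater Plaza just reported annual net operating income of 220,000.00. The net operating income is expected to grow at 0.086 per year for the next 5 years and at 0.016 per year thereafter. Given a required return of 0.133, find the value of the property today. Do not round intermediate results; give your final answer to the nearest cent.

D_1 = 238920.00000
D_2 = 259467.12000
D_3 = 281781.29232
D_4 = 306014.48346
D_5 = 332331.72904
Terminal value at year 5: TV = D_5×(1+g_2)/(r−g_2) = 337649.03670/0.117 = 2885889.20258
P_0 = D_1/(1+r)^1 + D_2/(1+r)^2 + D_3/(1+r)^3 + D_4/(1+r)^4 + D_5/(1+r)^5 + TV/(1+r)^5
    = 210873.78641 + 202126.15361 + 193741.39702 + 185704.46351 + 178000.92443 + 1545717.42920 = 2516164.15417

2516164.15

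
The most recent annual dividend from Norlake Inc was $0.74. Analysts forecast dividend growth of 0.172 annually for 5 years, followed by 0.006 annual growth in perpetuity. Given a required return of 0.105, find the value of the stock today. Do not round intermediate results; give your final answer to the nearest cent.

$14.52

D_1 = 0.86728
D_2 = 1.01645
D_3 = 1.19128
D_4 = 1.39618
D_5 = 1.63633
Terminal value at year 5: TV = D_5×(1+g_2)/(r−g_2) = 1.64614/0.099 = 16.62771
P_0 = D_1/(1+r)^1 + D_2/(1+r)^2 + D_3/(1+r)^3 + D_4/(1+r)^4 + D_5/(1+r)^5 + TV/(1+r)^5
    = 0.78487 + 0.83246 + 0.88293 + 0.93647 + 0.99325 + 10.09302 = 14.52300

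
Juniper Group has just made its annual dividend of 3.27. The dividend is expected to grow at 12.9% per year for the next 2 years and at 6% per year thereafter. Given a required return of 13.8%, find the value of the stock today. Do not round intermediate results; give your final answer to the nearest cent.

D_1 = 3.69183
D_2 = 4.16808
Terminal value at year 2: TV = D_2×(1+g_2)/(r−g_2) = 4.41816/0.078 = 56.64309
P_0 = D_1/(1+r)^1 + D_2/(1+r)^2 + TV/(1+r)^2
    = 3.24414 + 3.21848 + 43.73835 = 50.20097

50.20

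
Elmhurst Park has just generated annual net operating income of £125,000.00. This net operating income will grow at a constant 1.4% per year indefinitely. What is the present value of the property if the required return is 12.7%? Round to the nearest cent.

£1121681.42

D₁ = D₀ × (1 + g) = £125,000.00 × 1.014 = £126,750.0000
Growing perpetuity: P = D₁ / (r − g) = £126,750.0000 / (0.127 − 0.014) = £1,121,681.42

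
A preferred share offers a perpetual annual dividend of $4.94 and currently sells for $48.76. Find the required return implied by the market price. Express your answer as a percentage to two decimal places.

P = C/r ⇒ r = C/P = $4.94/$48.76 = 0.101313

10.13%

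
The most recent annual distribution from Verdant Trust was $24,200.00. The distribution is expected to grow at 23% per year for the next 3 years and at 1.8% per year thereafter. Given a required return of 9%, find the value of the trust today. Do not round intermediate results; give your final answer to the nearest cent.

D_1 = 29766.00000
D_2 = 36612.18000
D_3 = 45032.98140
Terminal value at year 3: TV = D_3×(1+g_2)/(r−g_2) = 45843.57507/0.072 = 636716.32035
P_0 = D_1/(1+r)^1 + D_2/(1+r)^2 + D_3/(1+r)^3 + TV/(1+r)^3
    = 27308.25688 + 30815.73942 + 34773.72429 + 491661.82406 = 584559.54465

$584559.54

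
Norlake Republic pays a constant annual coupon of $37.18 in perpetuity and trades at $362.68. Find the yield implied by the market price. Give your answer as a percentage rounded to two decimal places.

P = C/r ⇒ r = C/P = $37.18/$362.68 = 0.102515

10.25%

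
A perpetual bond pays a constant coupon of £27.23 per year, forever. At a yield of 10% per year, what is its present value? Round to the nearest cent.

£272.30

Level perpetuity: PV = C / r = £27.23 / 0.1 = £272.30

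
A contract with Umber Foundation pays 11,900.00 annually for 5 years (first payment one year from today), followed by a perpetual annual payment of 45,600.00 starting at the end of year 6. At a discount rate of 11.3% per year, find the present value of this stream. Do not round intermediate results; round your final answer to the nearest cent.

PV of 5-year annuity: 11,900.00 × [1 − (1+0.113)^−5] / 0.113 = 43651.27128
Perpetuity value at year 5: 45,600.00 / 0.113 = 403539.82301
PV of perpetuity: 403539.82301 / (1+0.113)^5 = 236271.08601
Total PV = 43651.27128 + 236271.08601 = 279922.35728

279922.36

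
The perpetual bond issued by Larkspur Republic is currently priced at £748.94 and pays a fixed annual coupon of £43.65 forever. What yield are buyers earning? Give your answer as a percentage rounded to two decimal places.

5.83%

P = C/r ⇒ r = C/P = £43.65/£748.94 = 0.058282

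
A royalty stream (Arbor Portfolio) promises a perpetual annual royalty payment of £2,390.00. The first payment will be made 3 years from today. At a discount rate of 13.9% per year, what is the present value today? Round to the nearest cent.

Value at end of year 2: C / r = £2,390.00 / 0.139 = £17,194.2446
Discount to today: PV = £17,194.2446 / (1 + 0.139)^2 = £17,194.2446 / 1.297321 = £13,253.65

£13253.65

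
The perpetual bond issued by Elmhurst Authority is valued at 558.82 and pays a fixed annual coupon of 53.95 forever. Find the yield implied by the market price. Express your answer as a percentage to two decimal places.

P = C/r ⇒ r = C/P = 53.95/558.82 = 0.096543

9.65%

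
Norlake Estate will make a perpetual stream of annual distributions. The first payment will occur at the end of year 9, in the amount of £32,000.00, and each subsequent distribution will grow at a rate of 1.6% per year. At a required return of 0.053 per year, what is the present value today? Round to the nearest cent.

Value at end of year 8: C₁ / (r − g) = £32,000.00 / (0.053 − 0.016) = £864,864.8649
Discount to today: PV = £864,864.8649 / (1 + 0.053)^8 = £864,864.8649 / 1.511565 = £572,165.00

£572165.00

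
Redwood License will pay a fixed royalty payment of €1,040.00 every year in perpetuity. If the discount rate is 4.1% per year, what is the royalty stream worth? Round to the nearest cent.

€25365.85

Level perpetuity: PV = C / r = €1,040.00 / 0.041 = €25,365.85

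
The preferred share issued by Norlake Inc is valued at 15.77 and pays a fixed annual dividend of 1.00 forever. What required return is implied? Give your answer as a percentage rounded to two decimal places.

6.34%

P = C/r ⇒ r = C/P = 1.00/15.77 = 0.063412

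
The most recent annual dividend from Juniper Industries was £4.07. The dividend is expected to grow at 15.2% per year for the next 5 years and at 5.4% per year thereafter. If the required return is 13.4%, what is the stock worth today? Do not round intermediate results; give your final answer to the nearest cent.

£79.36

D_1 = 4.68864
D_2 = 5.40131
D_3 = 6.22231
D_4 = 7.16810
D_5 = 8.25766
Terminal value at year 5: TV = D_5×(1+g_2)/(r−g_2) = 8.70357/0.08 = 108.79462
P_0 = D_1/(1+r)^1 + D_2/(1+r)^2 + D_3/(1+r)^3 + D_4/(1+r)^4 + D_5/(1+r)^5 + TV/(1+r)^5
    = 4.13460 + 4.20023 + 4.26690 + 4.33463 + 4.40343 + 58.01525 = 79.35505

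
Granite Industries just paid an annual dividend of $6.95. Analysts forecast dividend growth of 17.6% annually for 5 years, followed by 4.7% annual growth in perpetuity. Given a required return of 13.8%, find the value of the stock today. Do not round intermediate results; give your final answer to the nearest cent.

$132.63

D_1 = 8.17320
D_2 = 9.61168
D_3 = 11.30334
D_4 = 13.29273
D_5 = 15.63225
Terminal value at year 5: TV = D_5×(1+g_2)/(r−g_2) = 16.36696/0.091 = 179.85673
P_0 = D_1/(1+r)^1 + D_2/(1+r)^2 + D_3/(1+r)^3 + D_4/(1+r)^4 + D_5/(1+r)^5 + TV/(1+r)^5
    = 7.18207 + 7.42190 + 7.66973 + 7.92584 + 8.19049 + 94.23569 = 132.62571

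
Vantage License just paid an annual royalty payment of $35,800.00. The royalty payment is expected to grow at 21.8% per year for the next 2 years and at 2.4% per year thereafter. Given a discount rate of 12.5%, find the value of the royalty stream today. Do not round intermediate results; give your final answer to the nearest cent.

$506175.61

D_1 = 43604.40000
D_2 = 53110.15920
Terminal value at year 2: TV = D_2×(1+g_2)/(r−g_2) = 54384.80302/0.101 = 538463.39625
P_0 = D_1/(1+r)^1 + D_2/(1+r)^2 + TV/(1+r)^2
    = 38759.46667 + 41963.58258 + 425452.56000 = 506175.60924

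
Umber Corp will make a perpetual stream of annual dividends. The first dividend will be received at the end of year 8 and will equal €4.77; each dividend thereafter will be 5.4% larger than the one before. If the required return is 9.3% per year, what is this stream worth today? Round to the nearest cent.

€65.63

Value at end of year 7: C₁ / (r − g) = €4.77 / (0.093 − 0.054) = €122.3077
Discount to today: PV = €122.3077 / (1 + 0.093)^7 = €122.3077 / 1.863550 = €65.63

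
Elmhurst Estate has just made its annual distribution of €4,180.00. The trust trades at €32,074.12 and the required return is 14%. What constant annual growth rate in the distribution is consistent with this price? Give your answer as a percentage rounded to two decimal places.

P = D₀(1+g)/(r−g) ⇒ P(r−g) = D₀(1+g) ⇒ g(P+D₀) = P·r − D₀
g = (P·r − D₀)/(P + D₀) = (€32,074.12×0.14 − €4,180.00) / (€32,074.12 + €4,180.00) = 0.008561

0.86%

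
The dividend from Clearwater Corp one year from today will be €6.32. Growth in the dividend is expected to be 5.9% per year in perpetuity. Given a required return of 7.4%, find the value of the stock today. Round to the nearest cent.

Growing perpetuity: P = D₁ / (r − g) = €6.3200 / (0.074 − 0.059) = €421.33

€421.33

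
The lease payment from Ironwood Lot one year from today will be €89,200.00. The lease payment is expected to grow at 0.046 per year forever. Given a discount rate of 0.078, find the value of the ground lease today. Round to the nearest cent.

€2787500.00

Growing perpetuity: P = D₁ / (r − g) = €89,200.0000 / (0.078 − 0.046) = €2,787,500.00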